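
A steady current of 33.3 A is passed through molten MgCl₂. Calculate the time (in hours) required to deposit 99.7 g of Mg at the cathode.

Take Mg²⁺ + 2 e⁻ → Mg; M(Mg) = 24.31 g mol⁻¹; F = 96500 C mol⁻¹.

n(Mg) = m/M = 99.7 / 24.31 = 4.101 mol.
Each Mg atom requires 2 electrons, so n(e⁻) = 2 × 4.101 = 8.202 mol.
Q = n(e⁻)·F = 8.202 × 96500 = 791500 C.
t = Q/I = 791500 / 33.30 A = 23770 s = 6.60 h.

6.60 h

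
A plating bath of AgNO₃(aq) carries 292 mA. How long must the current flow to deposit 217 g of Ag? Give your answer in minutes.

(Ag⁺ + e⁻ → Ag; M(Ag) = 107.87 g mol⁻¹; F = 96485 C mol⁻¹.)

11100 min

n(Ag) = m/M = 217 / 107.87 = 2.012 mol.
Each Ag atom requires 1 electron, so n(e⁻) = 1 × 2.012 = 2.012 mol.
Q = n(e⁻)·F = 2.012 × 96485 = 194100 C.
t = Q/I = 194100 / 0.2920 A = 664700 s = 11100 min.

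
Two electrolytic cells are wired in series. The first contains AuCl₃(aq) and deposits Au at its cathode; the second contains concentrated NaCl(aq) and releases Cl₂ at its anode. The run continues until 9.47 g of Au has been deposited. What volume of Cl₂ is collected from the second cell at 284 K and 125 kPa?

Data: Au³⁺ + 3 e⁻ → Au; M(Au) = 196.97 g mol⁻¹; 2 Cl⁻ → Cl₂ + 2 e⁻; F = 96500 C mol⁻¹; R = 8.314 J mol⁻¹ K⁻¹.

n(Au) = 9.47 / 196.97 = 0.04808 mol, so n(e⁻) = 3 × 0.04808 = 0.1442 mol.
The cells are in series, so the same 0.1442 mol of electrons passes through the second cell.
2 Cl⁻ → Cl₂ + 2 e⁻ — 2 mol e⁻ per mol Cl₂, so n(Cl₂) = 0.1442/2 = 0.07212 mol.
V = nRT/P = (0.07212 × 8.314 × 284) / (125 × 10³) = 0.00136 m³ = 1.36 L.

1.36 L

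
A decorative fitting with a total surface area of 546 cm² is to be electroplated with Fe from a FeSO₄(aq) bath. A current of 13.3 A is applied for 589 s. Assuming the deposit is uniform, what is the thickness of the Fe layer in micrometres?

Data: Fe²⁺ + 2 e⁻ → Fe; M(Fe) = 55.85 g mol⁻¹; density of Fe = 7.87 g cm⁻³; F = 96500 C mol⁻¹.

5.28 μm

Q = I·t = 13.30 × 589.00 = 7834 C; n(e⁻) = 0.08118 mol.
n(Fe) = n(e⁻)/2 = 0.04059 mol, so m = 0.04059 × 55.85 = 2.267 g.
Volume = m/ρ = 2.267 / 7.87 = 0.2880 cm³.
Thickness = V/A = 0.2880 / 546 = 5.28 × 10⁻⁴ cm = 5.28 μm.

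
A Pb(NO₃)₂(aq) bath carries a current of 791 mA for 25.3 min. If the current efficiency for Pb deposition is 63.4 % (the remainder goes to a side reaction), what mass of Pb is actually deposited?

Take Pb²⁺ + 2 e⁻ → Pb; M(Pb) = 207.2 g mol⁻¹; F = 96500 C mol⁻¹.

0.817 g

Q = I·t = 0.7910 × 1518.0 = 1201 C.
n(e⁻) = 1201/96500 = 0.01244 mol; theoretically n(Pb) = 0.01244/2 = 0.006221 mol, m_theo = 1.289 g.
At 63.4 % efficiency, m_actual = 0.634 × 1.289 = 0.817 g.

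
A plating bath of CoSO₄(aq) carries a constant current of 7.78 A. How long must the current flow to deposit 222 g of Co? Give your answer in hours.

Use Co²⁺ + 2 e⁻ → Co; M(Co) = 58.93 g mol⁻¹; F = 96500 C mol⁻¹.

n(Co) = m/M = 222 / 58.93 = 3.767 mol.
Each Co atom requires 2 electrons, so n(e⁻) = 2 × 3.767 = 7.534 mol.
Q = n(e⁻)·F = 7.534 × 96500 = 727100 C.
t = Q/I = 727100 / 7.780 A = 93450 s = 26.0 h.

26.0 h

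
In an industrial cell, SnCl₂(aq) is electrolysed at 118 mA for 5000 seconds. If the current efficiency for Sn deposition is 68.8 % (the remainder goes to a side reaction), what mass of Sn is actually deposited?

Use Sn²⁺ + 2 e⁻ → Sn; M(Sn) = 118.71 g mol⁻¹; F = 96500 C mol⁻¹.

Q = I·t = 0.1180 × 5000.0 = 590.0 C.
n(e⁻) = 590.0/96500 = 0.006114 mol; theoretically n(Sn) = 0.006114/2 = 0.003057 mol, m_theo = 0.3629 g.
At 68.8 % efficiency, m_actual = 0.688 × 0.3629 = 0.250 g.

0.250 g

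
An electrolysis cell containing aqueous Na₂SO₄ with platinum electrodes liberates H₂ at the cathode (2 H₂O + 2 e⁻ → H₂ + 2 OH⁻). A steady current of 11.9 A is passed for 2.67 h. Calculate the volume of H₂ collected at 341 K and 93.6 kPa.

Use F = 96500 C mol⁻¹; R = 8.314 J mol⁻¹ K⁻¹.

18.0 L

Q = I·t = 11.90 A × 9612.0 s = 114400 C.
n(e⁻) = Q/F = 114400 / 96500 = 1.185 mol.
2 electrons are transferred per H₂ molecule, so n(H₂) = 1.185 / 2 = 0.5927 mol.
V = nRT/P = (0.5927 × 8.314 × 341) / (93.6 × 10³ Pa) = 0.0180 m³ = 18.0 L.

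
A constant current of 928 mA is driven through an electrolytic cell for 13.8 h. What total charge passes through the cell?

46100 C

Q = I·t = 0.9280 A × 49680 s = 46100 C.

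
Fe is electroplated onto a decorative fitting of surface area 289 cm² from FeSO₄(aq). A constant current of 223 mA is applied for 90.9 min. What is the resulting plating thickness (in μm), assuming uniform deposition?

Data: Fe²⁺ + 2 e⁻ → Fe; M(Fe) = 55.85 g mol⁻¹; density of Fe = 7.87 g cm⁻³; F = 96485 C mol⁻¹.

Q = I·t = 0.2230 × 5454.0 = 1216 C; n(e⁻) = 0.01261 mol.
n(Fe) = n(e⁻)/2 = 0.006303 mol, so m = 0.006303 × 55.85 = 0.3520 g.
Volume = m/ρ = 0.3520 / 7.87 = 0.04473 cm³.
Thickness = V/A = 0.04473 / 289 = 1.55 × 10⁻⁴ cm = 1.55 μm.

1.55 μm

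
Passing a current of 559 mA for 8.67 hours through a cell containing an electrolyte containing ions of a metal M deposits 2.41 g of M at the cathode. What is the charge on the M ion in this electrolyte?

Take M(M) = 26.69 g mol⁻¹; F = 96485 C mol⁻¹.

Q = I·t = 0.5590 A × 31212 s = 17450 C, so n(e⁻) = 17450/96485 = 0.1808 mol.
n(M) deposited = 2.41 / 26.69 = 0.09030 mol.
Electrons per atom = n(e⁻)/n(M) = 0.1808 / 0.09030 = 2.00 ≈ 2, so the ion is M²⁺.

+2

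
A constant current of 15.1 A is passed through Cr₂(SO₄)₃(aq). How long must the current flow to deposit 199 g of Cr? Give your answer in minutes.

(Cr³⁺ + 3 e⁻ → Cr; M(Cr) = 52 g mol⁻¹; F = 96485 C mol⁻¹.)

1220 min

n(Cr) = m/M = 199 / 52 = 3.827 mol.
Each Cr atom requires 3 electrons, so n(e⁻) = 3 × 3.827 = 11.48 mol.
Q = n(e⁻)·F = 11.48 × 96485 = 1108000 C.
t = Q/I = 1108000 / 15.10 A = 73360 s = 1220 min.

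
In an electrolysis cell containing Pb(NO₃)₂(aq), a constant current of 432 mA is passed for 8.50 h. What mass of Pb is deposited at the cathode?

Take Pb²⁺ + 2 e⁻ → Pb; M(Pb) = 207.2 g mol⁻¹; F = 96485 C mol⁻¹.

14.2 g

Q = I·t = 0.4320 A × 30600 s = 13220 C.
n(e⁻) = Q/F = 13220 / 96485 = 0.1370 mol.
Pb²⁺ + 2 e⁻ → Pb, so n(Pb) = n(e⁻)/2 = 0.06850 mol.
m = n·M = 0.06850 × 207.2 = 14.2 g.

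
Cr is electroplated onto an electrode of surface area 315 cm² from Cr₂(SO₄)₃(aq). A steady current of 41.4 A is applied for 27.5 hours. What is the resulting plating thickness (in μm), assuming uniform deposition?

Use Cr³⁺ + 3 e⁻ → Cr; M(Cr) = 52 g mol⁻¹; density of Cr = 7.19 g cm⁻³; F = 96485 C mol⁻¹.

Q = I·t = 41.40 × 99000 = 4099000 C; n(e⁻) = 42.48 mol.
n(Cr) = n(e⁻)/3 = 14.16 mol, so m = 14.16 × 52 = 736.3 g.
Volume = m/ρ = 736.3 / 7.19 = 102.4 cm³.
Thickness = V/A = 102.4 / 315 = 0.325 cm = 3250 μm.

3250 μm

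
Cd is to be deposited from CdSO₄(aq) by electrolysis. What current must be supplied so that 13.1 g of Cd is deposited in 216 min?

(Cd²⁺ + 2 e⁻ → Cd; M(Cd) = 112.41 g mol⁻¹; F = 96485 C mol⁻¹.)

1.74 A

n(Cd) = 13.1 / 112.41 = 0.1165 mol.
n(e⁻) = 2 × 0.1165 = 0.2331 mol.
Q = n(e⁻)·F = 0.2331 × 96485 = 22490 C.
I = Q/t = 22490 / 12960 s = 1.74 A.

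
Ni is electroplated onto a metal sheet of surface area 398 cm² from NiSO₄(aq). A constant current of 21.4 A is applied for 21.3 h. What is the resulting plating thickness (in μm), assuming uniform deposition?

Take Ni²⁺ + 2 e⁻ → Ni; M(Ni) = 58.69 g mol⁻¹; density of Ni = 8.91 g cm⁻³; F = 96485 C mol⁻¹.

Q = I·t = 21.40 × 76680 = 1641000 C; n(e⁻) = 17.01 mol.
n(Ni) = n(e⁻)/2 = 8.504 mol, so m = 8.504 × 58.69 = 499.1 g.
Volume = m/ρ = 499.1 / 8.91 = 56.01 cm³.
Thickness = V/A = 56.01 / 398 = 0.141 cm = 1410 μm.

1410 μm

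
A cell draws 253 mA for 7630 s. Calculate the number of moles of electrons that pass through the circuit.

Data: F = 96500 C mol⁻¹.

Q = I·t = 0.2530 A × 7630.0 s = 1930 C.
n(e⁻) = Q/F = 1930 / 96500 = 0.0200 mol.

0.0200 mol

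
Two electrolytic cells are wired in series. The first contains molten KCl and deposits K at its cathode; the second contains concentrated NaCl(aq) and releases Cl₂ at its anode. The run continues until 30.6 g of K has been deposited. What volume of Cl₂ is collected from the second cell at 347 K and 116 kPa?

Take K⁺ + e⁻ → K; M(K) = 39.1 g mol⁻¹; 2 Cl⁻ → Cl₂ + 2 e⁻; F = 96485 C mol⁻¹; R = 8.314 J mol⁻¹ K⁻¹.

n(K) = 30.6 / 39.1 = 0.7826 mol, so n(e⁻) = 1 × 0.7826 = 0.7826 mol.
The cells are in series, so the same 0.7826 mol of electrons passes through the second cell.
2 Cl⁻ → Cl₂ + 2 e⁻ — 2 mol e⁻ per mol Cl₂, so n(Cl₂) = 0.7826/2 = 0.3913 mol.
V = nRT/P = (0.3913 × 8.314 × 347) / (116 × 10³) = 0.00973 m³ = 9.73 L.

9.73 L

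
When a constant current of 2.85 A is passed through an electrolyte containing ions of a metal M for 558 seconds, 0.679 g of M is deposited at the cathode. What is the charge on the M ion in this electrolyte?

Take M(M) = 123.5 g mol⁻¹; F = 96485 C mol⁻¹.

+3

Q = I·t = 2.850 A × 558.00 s = 1590 C, so n(e⁻) = 1590/96485 = 0.01648 mol.
n(M) deposited = 0.679 / 123.5 = 0.005498 mol.
Electrons per atom = n(e⁻)/n(M) = 0.01648 / 0.005498 = 3.00 ≈ 3, so the ion is M³⁺.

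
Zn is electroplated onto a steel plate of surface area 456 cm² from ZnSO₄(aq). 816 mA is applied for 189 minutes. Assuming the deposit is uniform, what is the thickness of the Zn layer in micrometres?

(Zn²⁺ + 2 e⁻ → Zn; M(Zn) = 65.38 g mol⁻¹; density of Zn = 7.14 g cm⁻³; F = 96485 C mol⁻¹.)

Q = I·t = 0.8160 × 11340 = 9253 C; n(e⁻) = 0.09591 mol.
n(Zn) = n(e⁻)/2 = 0.04795 mol, so m = 0.04795 × 65.38 = 3.135 g.
Volume = m/ρ = 3.135 / 7.14 = 0.4391 cm³.
Thickness = V/A = 0.4391 / 456 = 9.63 × 10⁻⁴ cm = 9.63 μm.

9.63 μm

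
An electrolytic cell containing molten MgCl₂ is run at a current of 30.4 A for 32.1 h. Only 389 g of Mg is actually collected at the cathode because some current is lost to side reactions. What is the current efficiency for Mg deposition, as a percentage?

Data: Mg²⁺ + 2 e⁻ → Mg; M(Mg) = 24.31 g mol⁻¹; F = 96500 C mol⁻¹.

87.9 %

Q = I·t = 30.40 × 115560 = 3513000 C; n(e⁻) = 3513000/96500 = 36.40 mol.
Theoretical n(Mg) = n(e⁻)/2 = 18.20 mol, i.e. m_theo = 18.20 × 24.31 = 442.5 g.
Efficiency = m_actual / m_theo = 389 / 442.5 = 87.9 %.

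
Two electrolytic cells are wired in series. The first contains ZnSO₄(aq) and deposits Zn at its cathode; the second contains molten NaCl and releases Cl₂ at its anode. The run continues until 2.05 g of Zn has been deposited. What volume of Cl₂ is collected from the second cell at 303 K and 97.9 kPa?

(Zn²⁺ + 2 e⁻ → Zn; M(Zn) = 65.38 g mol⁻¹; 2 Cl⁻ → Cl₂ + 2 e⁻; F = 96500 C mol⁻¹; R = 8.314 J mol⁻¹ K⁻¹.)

n(Zn) = 2.05 / 65.38 = 0.03136 mol, so n(e⁻) = 2 × 0.03136 = 0.06271 mol.
The cells are in series, so the same 0.06271 mol of electrons passes through the second cell.
2 Cl⁻ → Cl₂ + 2 e⁻ — 2 mol e⁻ per mol Cl₂, so n(Cl₂) = 0.06271/2 = 0.03136 mol.
V = nRT/P = (0.03136 × 8.314 × 303) / (97.9 × 10³) = 8.07 × 10⁻⁴ m³ = 0.807 L.

0.807 L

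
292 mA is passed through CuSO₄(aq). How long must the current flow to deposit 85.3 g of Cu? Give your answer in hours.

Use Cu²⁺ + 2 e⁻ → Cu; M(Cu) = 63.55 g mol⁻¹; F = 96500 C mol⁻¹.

246 h

n(Cu) = m/M = 85.3 / 63.55 = 1.342 mol.
Each Cu atom requires 2 electrons, so n(e⁻) = 2 × 1.342 = 2.685 mol.
Q = n(e⁻)·F = 2.685 × 96500 = 259100 C.
t = Q/I = 259100 / 0.2920 A = 887200 s = 246 h.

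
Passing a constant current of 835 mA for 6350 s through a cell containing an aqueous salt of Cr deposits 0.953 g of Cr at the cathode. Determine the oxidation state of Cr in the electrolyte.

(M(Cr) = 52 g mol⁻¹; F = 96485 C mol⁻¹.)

Q = I·t = 0.8350 A × 6350.0 s = 5302 C, so n(e⁻) = 5302/96485 = 0.05495 mol.
n(Cr) deposited = 0.953 / 52 = 0.01833 mol.
Electrons per atom = n(e⁻)/n(Cr) = 0.05495 / 0.01833 = 3.00 ≈ 3, so the ion is Cr³⁺.

+3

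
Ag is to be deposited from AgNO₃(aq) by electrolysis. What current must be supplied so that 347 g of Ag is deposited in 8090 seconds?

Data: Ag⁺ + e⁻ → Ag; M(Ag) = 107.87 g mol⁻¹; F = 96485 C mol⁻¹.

n(Ag) = 347 / 107.87 = 3.217 mol.
n(e⁻) = 1 × 3.217 = 3.217 mol.
Q = n(e⁻)·F = 3.217 × 96485 = 310400 C.
I = Q/t = 310400 / 8090.0 s = 38.4 A.

38.4 A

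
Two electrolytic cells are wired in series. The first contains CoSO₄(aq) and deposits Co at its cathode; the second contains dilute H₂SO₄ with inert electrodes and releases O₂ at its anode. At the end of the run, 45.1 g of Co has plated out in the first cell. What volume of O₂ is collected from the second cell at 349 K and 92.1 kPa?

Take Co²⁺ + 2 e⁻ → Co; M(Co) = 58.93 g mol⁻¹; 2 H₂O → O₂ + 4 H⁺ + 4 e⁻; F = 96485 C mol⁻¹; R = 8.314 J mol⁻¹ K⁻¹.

n(Co) = 45.1 / 58.93 = 0.7653 mol, so n(e⁻) = 2 × 0.7653 = 1.531 mol.
The cells are in series, so the same 1.531 mol of electrons passes through the second cell.
2 H₂O → O₂ + 4 H⁺ + 4 e⁻ — 4 mol e⁻ per mol O₂, so n(O₂) = 1.531/4 = 0.3827 mol.
V = nRT/P = (0.3827 × 8.314 × 349) / (92.1 × 10³) = 0.0121 m³ = 12.1 L.

12.1 L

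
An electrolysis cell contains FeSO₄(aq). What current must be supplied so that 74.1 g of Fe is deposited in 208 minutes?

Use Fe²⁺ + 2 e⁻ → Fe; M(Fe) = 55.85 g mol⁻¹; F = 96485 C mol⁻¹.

n(Fe) = 74.1 / 55.85 = 1.327 mol.
n(e⁻) = 2 × 1.327 = 2.654 mol.
Q = n(e⁻)·F = 2.654 × 96485 = 256000 C.
I = Q/t = 256000 / 12480 s = 20.5 A.

20.5 A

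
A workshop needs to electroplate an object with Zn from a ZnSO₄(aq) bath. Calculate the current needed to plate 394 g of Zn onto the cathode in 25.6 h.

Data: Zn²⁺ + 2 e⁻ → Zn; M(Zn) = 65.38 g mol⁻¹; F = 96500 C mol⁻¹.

n(Zn) = 394 / 65.38 = 6.026 mol.
n(e⁻) = 2 × 6.026 = 12.05 mol.
Q = n(e⁻)·F = 12.05 × 96500 = 1163000 C.
I = Q/t = 1163000 / 92160 s = 12.6 A.

12.6 A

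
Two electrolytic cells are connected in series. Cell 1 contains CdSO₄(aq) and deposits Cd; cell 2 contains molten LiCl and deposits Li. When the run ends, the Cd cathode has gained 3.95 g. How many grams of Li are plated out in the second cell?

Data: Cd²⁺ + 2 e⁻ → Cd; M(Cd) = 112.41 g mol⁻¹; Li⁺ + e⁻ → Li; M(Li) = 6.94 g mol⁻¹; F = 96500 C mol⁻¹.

0.488 g

n(Cd) = 3.95 / 112.41 = 0.03514 mol.
Since Cd²⁺ + 2 e⁻ → Cd, n(e⁻) passed = 2 × 0.03514 = 0.07028 mol.
Cells in series carry the same charge, so the same 0.07028 mol of electrons passes through cell 2.
Li⁺ + e⁻ → Li, so n(Li) = 0.07028 / 1 = 0.07028 mol.
m(Li) = 0.07028 × 6.94 = 0.488 g.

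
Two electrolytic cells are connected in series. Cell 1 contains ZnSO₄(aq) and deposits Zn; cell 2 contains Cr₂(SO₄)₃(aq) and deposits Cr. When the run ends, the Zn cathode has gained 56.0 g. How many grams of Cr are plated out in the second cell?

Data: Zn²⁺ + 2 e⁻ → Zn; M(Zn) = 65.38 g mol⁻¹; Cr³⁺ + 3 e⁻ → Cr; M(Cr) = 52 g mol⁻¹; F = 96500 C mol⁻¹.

n(Zn) = 56.0 / 65.38 = 0.8565 mol.
Since Zn²⁺ + 2 e⁻ → Zn, n(e⁻) passed = 2 × 0.8565 = 1.713 mol.
Cells in series carry the same charge, so the same 1.713 mol of electrons passes through cell 2.
Cr³⁺ + 3 e⁻ → Cr, so n(Cr) = 1.713 / 3 = 0.5710 mol.
m(Cr) = 0.5710 × 52 = 29.7 g.

29.7 g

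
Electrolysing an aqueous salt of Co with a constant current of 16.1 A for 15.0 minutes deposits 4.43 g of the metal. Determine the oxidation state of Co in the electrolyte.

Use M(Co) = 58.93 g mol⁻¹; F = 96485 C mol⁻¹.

Q = I·t = 16.10 A × 900.00 s = 14490 C, so n(e⁻) = 14490/96485 = 0.1502 mol.
n(Co) deposited = 4.43 / 58.93 = 0.07517 mol.
Electrons per atom = n(e⁻)/n(Co) = 0.1502 / 0.07517 = 2.00 ≈ 2, so the ion is Co²⁺.

+2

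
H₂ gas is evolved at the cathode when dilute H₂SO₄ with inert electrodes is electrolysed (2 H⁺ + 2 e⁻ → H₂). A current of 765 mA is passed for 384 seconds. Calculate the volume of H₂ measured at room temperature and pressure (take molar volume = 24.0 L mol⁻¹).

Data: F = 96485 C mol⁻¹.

Q = I·t = 0.7650 A × 384.00 s = 293.8 C.
n(e⁻) = Q/F = 293.8 / 96485 = 0.003045 mol.
2 electrons are transferred per H₂ molecule, so n(H₂) = 0.003045 / 2 = 0.001522 mol.
V = n × V_m = 0.001522 × 24.0 = 0.0365 L.

0.0365 L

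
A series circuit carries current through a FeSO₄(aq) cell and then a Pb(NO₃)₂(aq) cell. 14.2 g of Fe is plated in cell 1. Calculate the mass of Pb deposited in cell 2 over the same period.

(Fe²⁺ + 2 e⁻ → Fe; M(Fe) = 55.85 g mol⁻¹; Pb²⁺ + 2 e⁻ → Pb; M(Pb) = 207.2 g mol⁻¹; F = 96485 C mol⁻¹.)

n(Fe) = 14.2 / 55.85 = 0.2543 mol.
Since Fe²⁺ + 2 e⁻ → Fe, n(e⁻) passed = 2 × 0.2543 = 0.5085 mol.
Cells in series carry the same charge, so the same 0.5085 mol of electrons passes through cell 2.
Pb²⁺ + 2 e⁻ → Pb, so n(Pb) = 0.5085 / 2 = 0.2543 mol.
m(Pb) = 0.2543 × 207.2 = 52.7 g.

52.7 g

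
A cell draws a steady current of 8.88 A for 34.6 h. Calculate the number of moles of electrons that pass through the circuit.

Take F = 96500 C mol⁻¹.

Q = I·t = 8.880 A × 124560 s = 1106000 C.
n(e⁻) = Q/F = 1106000 / 96500 = 11.5 mol.

11.5 mol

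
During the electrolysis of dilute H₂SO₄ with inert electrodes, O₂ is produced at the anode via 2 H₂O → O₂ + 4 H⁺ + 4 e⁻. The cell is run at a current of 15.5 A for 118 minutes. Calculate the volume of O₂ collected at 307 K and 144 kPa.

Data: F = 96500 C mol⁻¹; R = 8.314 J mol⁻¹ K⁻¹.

Q = I·t = 15.50 A × 7080.0 s = 109700 C.
n(e⁻) = Q/F = 109700 / 96500 = 1.137 mol.
4 electrons are transferred per O₂ molecule, so n(O₂) = 1.137 / 4 = 0.2843 mol.
V = nRT/P = (0.2843 × 8.314 × 307) / (144 × 10³ Pa) = 0.00504 m³ = 5.04 L.

5.04 L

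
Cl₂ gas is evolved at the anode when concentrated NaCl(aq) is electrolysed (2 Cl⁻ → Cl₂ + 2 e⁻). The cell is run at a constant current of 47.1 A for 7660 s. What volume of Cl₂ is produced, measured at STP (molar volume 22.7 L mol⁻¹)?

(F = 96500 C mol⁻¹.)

42.4 L

Q = I·t = 47.10 A × 7660.0 s = 360800 C.
n(e⁻) = Q/F = 360800 / 96500 = 3.739 mol.
2 electrons are transferred per Cl₂ molecule, so n(Cl₂) = 3.739 / 2 = 1.869 mol.
V = n × V_m = 1.869 × 22.7 = 42.4 L.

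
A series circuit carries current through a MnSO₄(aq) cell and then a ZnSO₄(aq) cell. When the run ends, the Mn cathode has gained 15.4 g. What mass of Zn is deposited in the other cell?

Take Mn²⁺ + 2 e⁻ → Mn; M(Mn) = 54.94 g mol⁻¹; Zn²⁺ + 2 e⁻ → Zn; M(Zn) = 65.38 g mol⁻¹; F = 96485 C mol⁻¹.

n(Mn) = 15.4 / 54.94 = 0.2803 mol.
Since Mn²⁺ + 2 e⁻ → Mn, n(e⁻) passed = 2 × 0.2803 = 0.5606 mol.
Cells in series carry the same charge, so the same 0.5606 mol of electrons passes through cell 2.
Zn²⁺ + 2 e⁻ → Zn, so n(Zn) = 0.5606 / 2 = 0.2803 mol.
m(Zn) = 0.2803 × 65.38 = 18.3 g.

18.3 g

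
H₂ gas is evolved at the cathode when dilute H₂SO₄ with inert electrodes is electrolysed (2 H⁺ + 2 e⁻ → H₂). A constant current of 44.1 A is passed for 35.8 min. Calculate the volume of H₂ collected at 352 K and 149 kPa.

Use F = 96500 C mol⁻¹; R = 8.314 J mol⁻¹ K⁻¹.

Q = I·t = 44.10 A × 2148.0 s = 94730 C.
n(e⁻) = Q/F = 94730 / 96500 = 0.9816 mol.
2 electrons are transferred per H₂ molecule, so n(H₂) = 0.9816 / 2 = 0.4908 mol.
V = nRT/P = (0.4908 × 8.314 × 352) / (149 × 10³ Pa) = 0.00964 m³ = 9.64 L.

9.64 L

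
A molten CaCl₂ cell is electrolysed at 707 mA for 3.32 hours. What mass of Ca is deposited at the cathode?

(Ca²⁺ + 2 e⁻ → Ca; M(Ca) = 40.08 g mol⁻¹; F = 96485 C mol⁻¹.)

Q = I·t = 0.7070 A × 11952 s = 8450 C.
n(e⁻) = Q/F = 8450 / 96485 = 0.08758 mol.
Ca²⁺ + 2 e⁻ → Ca, so n(Ca) = n(e⁻)/2 = 0.04379 mol.
m = n·M = 0.04379 × 40.08 = 1.76 g.

1.76 g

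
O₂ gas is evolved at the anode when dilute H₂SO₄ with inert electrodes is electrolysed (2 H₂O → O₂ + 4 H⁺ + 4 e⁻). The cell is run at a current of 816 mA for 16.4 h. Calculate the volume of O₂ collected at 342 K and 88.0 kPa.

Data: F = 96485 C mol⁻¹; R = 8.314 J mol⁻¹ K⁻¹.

Q = I·t = 0.8160 A × 59040 s = 48180 C.
n(e⁻) = Q/F = 48180 / 96485 = 0.4993 mol.
4 electrons are transferred per O₂ molecule, so n(O₂) = 0.4993 / 4 = 0.1248 mol.
V = nRT/P = (0.1248 × 8.314 × 342) / (88.0 × 10³ Pa) = 0.00403 m³ = 4.03 L.

4.03 L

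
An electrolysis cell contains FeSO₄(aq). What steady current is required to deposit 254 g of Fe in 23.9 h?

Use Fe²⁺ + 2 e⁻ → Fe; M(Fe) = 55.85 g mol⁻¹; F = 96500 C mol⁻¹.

n(Fe) = 254 / 55.85 = 4.548 mol.
n(e⁻) = 2 × 4.548 = 9.096 mol.
Q = n(e⁻)·F = 9.096 × 96500 = 877700 C.
I = Q/t = 877700 / 86040 s = 10.2 A.

10.2 A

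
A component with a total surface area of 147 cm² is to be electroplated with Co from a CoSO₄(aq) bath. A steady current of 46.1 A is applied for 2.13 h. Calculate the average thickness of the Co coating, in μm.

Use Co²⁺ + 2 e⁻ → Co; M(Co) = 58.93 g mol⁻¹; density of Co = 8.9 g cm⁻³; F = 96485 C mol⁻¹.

Q = I·t = 46.10 × 7668.0 = 353500 C; n(e⁻) = 3.664 mol.
n(Co) = n(e⁻)/2 = 1.832 mol, so m = 1.832 × 58.93 = 108.0 g.
Volume = m/ρ = 108.0 / 8.9 = 12.13 cm³.
Thickness = V/A = 12.13 / 147 = 0.0825 cm = 825 μm.

825 μm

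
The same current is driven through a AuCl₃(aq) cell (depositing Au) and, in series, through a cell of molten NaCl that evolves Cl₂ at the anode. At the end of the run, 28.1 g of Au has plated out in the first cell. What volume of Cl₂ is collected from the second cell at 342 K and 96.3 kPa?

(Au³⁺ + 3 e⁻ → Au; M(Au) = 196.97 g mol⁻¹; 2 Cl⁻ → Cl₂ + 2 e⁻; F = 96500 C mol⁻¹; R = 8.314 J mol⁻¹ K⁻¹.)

6.32 L

n(Au) = 28.1 / 196.97 = 0.1427 mol, so n(e⁻) = 3 × 0.1427 = 0.4280 mol.
The cells are in series, so the same 0.4280 mol of electrons passes through the second cell.
2 Cl⁻ → Cl₂ + 2 e⁻ — 2 mol e⁻ per mol Cl₂, so n(Cl₂) = 0.4280/2 = 0.2140 mol.
V = nRT/P = (0.2140 × 8.314 × 342) / (96.3 × 10³) = 0.00632 m³ = 6.32 L.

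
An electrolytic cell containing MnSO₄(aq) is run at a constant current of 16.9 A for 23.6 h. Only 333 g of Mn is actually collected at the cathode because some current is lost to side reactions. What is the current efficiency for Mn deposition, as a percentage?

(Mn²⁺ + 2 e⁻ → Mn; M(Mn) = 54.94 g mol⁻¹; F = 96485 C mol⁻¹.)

Q = I·t = 16.90 × 84960 = 1436000 C; n(e⁻) = 1436000/96485 = 14.88 mol.
Theoretical n(Mn) = n(e⁻)/2 = 7.441 mol, i.e. m_theo = 7.441 × 54.94 = 408.8 g.
Efficiency = m_actual / m_theo = 333 / 408.8 = 81.5 %.

81.5 %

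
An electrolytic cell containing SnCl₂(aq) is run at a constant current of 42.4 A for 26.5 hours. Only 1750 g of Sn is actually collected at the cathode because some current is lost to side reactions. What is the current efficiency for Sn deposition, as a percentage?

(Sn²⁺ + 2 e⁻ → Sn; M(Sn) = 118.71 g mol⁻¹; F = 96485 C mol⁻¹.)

Q = I·t = 42.40 × 95400 = 4045000 C; n(e⁻) = 4045000/96485 = 41.92 mol.
Theoretical n(Sn) = n(e⁻)/2 = 20.96 mol, i.e. m_theo = 20.96 × 118.71 = 2488 g.
Efficiency = m_actual / m_theo = 1750 / 2488 = 70.3 %.

70.3 %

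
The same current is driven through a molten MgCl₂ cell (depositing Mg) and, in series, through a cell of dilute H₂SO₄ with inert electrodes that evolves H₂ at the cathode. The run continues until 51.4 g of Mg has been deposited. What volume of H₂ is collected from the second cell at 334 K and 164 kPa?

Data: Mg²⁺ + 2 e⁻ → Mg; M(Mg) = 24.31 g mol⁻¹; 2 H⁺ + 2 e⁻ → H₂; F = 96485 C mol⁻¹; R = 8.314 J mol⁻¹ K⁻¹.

n(Mg) = 51.4 / 24.31 = 2.114 mol, so n(e⁻) = 2 × 2.114 = 4.229 mol.
The cells are in series, so the same 4.229 mol of electrons passes through the second cell.
2 H⁺ + 2 e⁻ → H₂ — 2 mol e⁻ per mol H₂, so n(H₂) = 4.229/2 = 2.114 mol.
V = nRT/P = (2.114 × 8.314 × 334) / (164 × 10³) = 0.0358 m³ = 35.8 L.

35.8 L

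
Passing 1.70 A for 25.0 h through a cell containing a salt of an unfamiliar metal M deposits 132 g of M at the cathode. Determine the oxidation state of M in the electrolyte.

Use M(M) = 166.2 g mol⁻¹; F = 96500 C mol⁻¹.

+2

Q = I·t = 1.700 A × 90000 s = 153000 C, so n(e⁻) = 153000/96500 = 1.585 mol.
n(M) deposited = 132 / 166.2 = 0.7942 mol.
Electrons per atom = n(e⁻)/n(M) = 1.585 / 0.7942 = 2.00 ≈ 2, so the ion is M²⁺.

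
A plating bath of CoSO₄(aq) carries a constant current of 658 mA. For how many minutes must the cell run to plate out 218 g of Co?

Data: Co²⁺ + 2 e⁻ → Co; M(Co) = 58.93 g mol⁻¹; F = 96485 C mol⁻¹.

n(Co) = m/M = 218 / 58.93 = 3.699 mol.
Each Co atom requires 2 electrons, so n(e⁻) = 2 × 3.699 = 7.399 mol.
Q = n(e⁻)·F = 7.399 × 96485 = 713900 C.
t = Q/I = 713900 / 0.6580 A = 1085000 s = 18100 min.

18100 min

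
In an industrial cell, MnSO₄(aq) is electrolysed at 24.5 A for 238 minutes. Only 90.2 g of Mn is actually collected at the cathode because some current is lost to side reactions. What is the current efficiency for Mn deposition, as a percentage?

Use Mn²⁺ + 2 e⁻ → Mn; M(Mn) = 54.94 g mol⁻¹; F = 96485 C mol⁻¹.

Q = I·t = 24.50 × 14280 = 349900 C; n(e⁻) = 349900/96485 = 3.626 mol.
Theoretical n(Mn) = n(e⁻)/2 = 1.813 mol, i.e. m_theo = 1.813 × 54.94 = 99.61 g.
Efficiency = m_actual / m_theo = 90.2 / 99.61 = 90.6 %.

90.6 %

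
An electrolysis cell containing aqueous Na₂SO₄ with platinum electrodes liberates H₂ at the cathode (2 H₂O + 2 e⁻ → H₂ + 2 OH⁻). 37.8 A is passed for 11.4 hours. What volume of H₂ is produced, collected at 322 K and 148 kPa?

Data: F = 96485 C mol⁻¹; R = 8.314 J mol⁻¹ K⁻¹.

145 L

Q = I·t = 37.80 A × 41040 s = 1551000 C.
n(e⁻) = Q/F = 1551000 / 96485 = 16.08 mol.
2 electrons are transferred per H₂ molecule, so n(H₂) = 16.08 / 2 = 8.039 mol.
V = nRT/P = (8.039 × 8.314 × 322) / (148 × 10³ Pa) = 0.145 m³ = 145 L.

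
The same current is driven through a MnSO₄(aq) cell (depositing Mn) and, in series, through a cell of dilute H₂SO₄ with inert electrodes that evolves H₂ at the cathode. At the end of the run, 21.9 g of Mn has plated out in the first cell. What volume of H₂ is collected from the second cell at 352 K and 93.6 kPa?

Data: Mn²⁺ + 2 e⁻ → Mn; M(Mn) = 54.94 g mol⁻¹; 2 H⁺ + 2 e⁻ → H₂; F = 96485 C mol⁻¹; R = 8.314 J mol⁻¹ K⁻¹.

12.5 L

n(Mn) = 21.9 / 54.94 = 0.3986 mol, so n(e⁻) = 2 × 0.3986 = 0.7972 mol.
The cells are in series, so the same 0.7972 mol of electrons passes through the second cell.
2 H⁺ + 2 e⁻ → H₂ — 2 mol e⁻ per mol H₂, so n(H₂) = 0.7972/2 = 0.3986 mol.
V = nRT/P = (0.3986 × 8.314 × 352) / (93.6 × 10³) = 0.0125 m³ = 12.5 L.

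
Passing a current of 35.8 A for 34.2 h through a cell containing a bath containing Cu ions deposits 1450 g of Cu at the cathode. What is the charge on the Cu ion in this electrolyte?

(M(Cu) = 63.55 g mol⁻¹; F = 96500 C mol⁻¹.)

+2

Q = I·t = 35.80 A × 123120 s = 4408000 C, so n(e⁻) = 4408000/96500 = 45.68 mol.
n(Cu) deposited = 1450 / 63.55 = 22.82 mol.
Electrons per atom = n(e⁻)/n(Cu) = 45.68 / 22.82 = 2.00 ≈ 2, so the ion is Cu²⁺.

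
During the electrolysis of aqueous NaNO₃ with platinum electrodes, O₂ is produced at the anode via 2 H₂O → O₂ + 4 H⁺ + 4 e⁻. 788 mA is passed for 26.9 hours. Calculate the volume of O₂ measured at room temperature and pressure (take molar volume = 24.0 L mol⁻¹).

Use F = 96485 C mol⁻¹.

Q = I·t = 0.7880 A × 96840 s = 76310 C.
n(e⁻) = Q/F = 76310 / 96485 = 0.7909 mol.
4 electrons are transferred per O₂ molecule, so n(O₂) = 0.7909 / 4 = 0.1977 mol.
V = n × V_m = 0.1977 × 24.0 = 4.75 L.

4.75 L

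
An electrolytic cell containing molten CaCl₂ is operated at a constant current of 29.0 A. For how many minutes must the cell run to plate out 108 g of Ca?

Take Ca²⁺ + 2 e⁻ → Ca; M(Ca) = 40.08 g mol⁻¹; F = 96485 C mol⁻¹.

299 min

n(Ca) = m/M = 108 / 40.08 = 2.695 mol.
Each Ca atom requires 2 electrons, so n(e⁻) = 2 × 2.695 = 5.389 mol.
Q = n(e⁻)·F = 5.389 × 96485 = 520000 C.
t = Q/I = 520000 / 29.00 A = 17930 s = 299 min.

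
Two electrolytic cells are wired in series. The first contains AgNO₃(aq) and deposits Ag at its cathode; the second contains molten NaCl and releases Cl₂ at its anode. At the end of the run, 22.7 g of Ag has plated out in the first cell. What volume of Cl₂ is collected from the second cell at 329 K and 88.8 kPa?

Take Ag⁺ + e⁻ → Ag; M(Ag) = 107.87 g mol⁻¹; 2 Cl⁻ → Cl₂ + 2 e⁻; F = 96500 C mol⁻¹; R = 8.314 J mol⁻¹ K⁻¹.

3.24 L

n(Ag) = 22.7 / 107.87 = 0.2104 mol, so n(e⁻) = 1 × 0.2104 = 0.2104 mol.
The cells are in series, so the same 0.2104 mol of electrons passes through the second cell.
2 Cl⁻ → Cl₂ + 2 e⁻ — 2 mol e⁻ per mol Cl₂, so n(Cl₂) = 0.2104/2 = 0.1052 mol.
V = nRT/P = (0.1052 × 8.314 × 329) / (88.8 × 10³) = 0.00324 m³ = 3.24 L.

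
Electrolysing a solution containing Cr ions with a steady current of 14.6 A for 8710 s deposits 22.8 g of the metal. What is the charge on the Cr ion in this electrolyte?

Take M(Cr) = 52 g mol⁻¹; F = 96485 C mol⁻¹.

Q = I·t = 14.60 A × 8710.0 s = 127200 C, so n(e⁻) = 127200/96485 = 1.318 mol.
n(Cr) deposited = 22.8 / 52 = 0.4385 mol.
Electrons per atom = n(e⁻)/n(Cr) = 1.318 / 0.4385 = 3.01 ≈ 3, so the ion is Cr³⁺.

+3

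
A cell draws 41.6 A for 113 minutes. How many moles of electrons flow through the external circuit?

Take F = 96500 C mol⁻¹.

Q = I·t = 41.60 A × 6780.0 s = 282000 C.
n(e⁻) = Q/F = 282000 / 96500 = 2.92 mol.

2.92 mol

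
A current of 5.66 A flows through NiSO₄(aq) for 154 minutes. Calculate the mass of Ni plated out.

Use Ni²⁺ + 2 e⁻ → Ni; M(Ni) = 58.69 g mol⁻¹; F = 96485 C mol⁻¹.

15.9 g

Q = I·t = 5.660 A × 9240.0 s = 52300 C.
n(e⁻) = Q/F = 52300 / 96485 = 0.5420 mol.
Ni²⁺ + 2 e⁻ → Ni, so n(Ni) = n(e⁻)/2 = 0.2710 mol.
m = n·M = 0.2710 × 58.69 = 15.9 g.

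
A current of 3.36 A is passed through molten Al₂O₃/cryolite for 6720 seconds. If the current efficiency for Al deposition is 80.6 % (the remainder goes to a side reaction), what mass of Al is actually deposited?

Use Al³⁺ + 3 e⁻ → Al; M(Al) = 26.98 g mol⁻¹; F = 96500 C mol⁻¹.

Q = I·t = 3.360 × 6720.0 = 22580 C.
n(e⁻) = 22580/96500 = 0.2340 mol; theoretically n(Al) = 0.2340/3 = 0.07799 mol, m_theo = 2.104 g.
At 80.6 % efficiency, m_actual = 0.806 × 2.104 = 1.70 g.

1.70 g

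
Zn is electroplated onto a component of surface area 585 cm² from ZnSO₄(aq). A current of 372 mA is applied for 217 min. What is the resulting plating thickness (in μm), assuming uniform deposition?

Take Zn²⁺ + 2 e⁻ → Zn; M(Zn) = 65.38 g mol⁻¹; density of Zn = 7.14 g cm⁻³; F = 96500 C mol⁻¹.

3.93 μm

Q = I·t = 0.3720 × 13020 = 4843 C; n(e⁻) = 0.05019 mol.
n(Zn) = n(e⁻)/2 = 0.02510 mol, so m = 0.02510 × 65.38 = 1.641 g.
Volume = m/ρ = 1.641 / 7.14 = 0.2298 cm³.
Thickness = V/A = 0.2298 / 585 = 3.93 × 10⁻⁴ cm = 3.93 μm.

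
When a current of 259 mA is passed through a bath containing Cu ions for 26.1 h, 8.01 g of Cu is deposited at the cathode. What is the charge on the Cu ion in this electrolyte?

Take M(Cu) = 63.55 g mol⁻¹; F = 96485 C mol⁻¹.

+2

Q = I·t = 0.2590 A × 93960 s = 24340 C, so n(e⁻) = 24340/96485 = 0.2522 mol.
n(Cu) deposited = 8.01 / 63.55 = 0.1260 mol.
Electrons per atom = n(e⁻)/n(Cu) = 0.2522 / 0.1260 = 2.00 ≈ 2, so the ion is Cu²⁺.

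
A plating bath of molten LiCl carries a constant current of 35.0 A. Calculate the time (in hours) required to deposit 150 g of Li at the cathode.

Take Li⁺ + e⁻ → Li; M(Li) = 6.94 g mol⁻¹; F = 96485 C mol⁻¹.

16.6 h

n(Li) = m/M = 150 / 6.94 = 21.61 mol.
Each Li atom requires 1 electron, so n(e⁻) = 1 × 21.61 = 21.61 mol.
Q = n(e⁻)·F = 21.61 × 96485 = 2085000 C.
t = Q/I = 2085000 / 35.00 A = 59580 s = 16.6 h.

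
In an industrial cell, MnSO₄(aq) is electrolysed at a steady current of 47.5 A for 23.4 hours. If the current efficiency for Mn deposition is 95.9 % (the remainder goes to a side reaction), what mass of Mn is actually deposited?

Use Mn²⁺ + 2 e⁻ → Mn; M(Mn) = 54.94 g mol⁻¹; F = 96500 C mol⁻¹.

Q = I·t = 47.50 × 84240 = 4001000 C.
n(e⁻) = 4001000/96500 = 41.47 mol; theoretically n(Mn) = 41.47/2 = 20.73 mol, m_theo = 1139 g.
At 95.9 % efficiency, m_actual = 0.959 × 1139 = 1090 g.

1090 g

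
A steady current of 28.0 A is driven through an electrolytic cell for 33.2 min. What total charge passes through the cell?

Q = I·t = 28.00 A × 1992.0 s = 55800 C.

55800 C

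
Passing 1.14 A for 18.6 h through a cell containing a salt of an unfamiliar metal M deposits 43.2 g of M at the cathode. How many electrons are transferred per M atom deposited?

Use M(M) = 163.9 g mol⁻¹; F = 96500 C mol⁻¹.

3

Q = I·t = 1.140 A × 66960 s = 76330 C, so n(e⁻) = 76330/96500 = 0.7910 mol.
n(M) deposited = 43.2 / 163.9 = 0.2636 mol.
Electrons per atom = n(e⁻)/n(M) = 0.7910 / 0.2636 = 3.00 ≈ 3, so the ion is M³⁺.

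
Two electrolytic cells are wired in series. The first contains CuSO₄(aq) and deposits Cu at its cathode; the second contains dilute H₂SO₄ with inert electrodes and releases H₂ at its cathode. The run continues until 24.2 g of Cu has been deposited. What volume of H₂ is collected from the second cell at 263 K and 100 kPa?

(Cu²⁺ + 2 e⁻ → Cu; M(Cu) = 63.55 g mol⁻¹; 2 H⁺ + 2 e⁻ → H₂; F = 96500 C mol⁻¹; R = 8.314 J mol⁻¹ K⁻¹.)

8.33 L

n(Cu) = 24.2 / 63.55 = 0.3808 mol, so n(e⁻) = 2 × 0.3808 = 0.7616 mol.
The cells are in series, so the same 0.7616 mol of electrons passes through the second cell.
2 H⁺ + 2 e⁻ → H₂ — 2 mol e⁻ per mol H₂, so n(H₂) = 0.7616/2 = 0.3808 mol.
V = nRT/P = (0.3808 × 8.314 × 263) / (100 × 10³) = 0.00833 m³ = 8.33 L.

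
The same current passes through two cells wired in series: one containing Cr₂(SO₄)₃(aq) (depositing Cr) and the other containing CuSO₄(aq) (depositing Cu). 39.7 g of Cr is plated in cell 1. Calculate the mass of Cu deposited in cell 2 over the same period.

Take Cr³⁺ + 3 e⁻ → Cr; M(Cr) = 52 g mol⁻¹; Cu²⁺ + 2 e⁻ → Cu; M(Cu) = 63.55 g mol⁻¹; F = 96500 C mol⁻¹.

n(Cr) = 39.7 / 52 = 0.7635 mol.
Since Cr³⁺ + 3 e⁻ → Cr, n(e⁻) passed = 3 × 0.7635 = 2.290 mol.
Cells in series carry the same charge, so the same 2.290 mol of electrons passes through cell 2.
Cu²⁺ + 2 e⁻ → Cu, so n(Cu) = 2.290 / 2 = 1.145 mol.
m(Cu) = 1.145 × 63.55 = 72.8 g.

72.8 g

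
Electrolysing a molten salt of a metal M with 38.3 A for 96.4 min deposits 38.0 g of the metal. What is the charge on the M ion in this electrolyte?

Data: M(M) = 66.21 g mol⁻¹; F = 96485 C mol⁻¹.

Q = I·t = 38.30 A × 5784.0 s = 221500 C, so n(e⁻) = 221500/96485 = 2.296 mol.
n(M) deposited = 38.0 / 66.21 = 0.5739 mol.
Electrons per atom = n(e⁻)/n(M) = 2.296 / 0.5739 = 4.00 ≈ 4, so the ion is M⁴⁺.

+4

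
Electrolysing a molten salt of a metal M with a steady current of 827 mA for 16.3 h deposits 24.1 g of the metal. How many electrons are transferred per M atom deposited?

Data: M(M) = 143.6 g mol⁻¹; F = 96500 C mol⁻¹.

3

Q = I·t = 0.8270 A × 58680 s = 48530 C, so n(e⁻) = 48530/96500 = 0.5029 mol.
n(M) deposited = 24.1 / 143.6 = 0.1678 mol.
Electrons per atom = n(e⁻)/n(M) = 0.5029 / 0.1678 = 3.00 ≈ 3, so the ion is M³⁺.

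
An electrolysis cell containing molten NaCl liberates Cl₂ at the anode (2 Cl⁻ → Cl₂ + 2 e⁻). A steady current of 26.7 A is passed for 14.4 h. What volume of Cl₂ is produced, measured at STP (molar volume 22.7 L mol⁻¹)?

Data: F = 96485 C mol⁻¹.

Q = I·t = 26.70 A × 51840 s = 1384000 C.
n(e⁻) = Q/F = 1384000 / 96485 = 14.35 mol.
2 electrons are transferred per Cl₂ molecule, so n(Cl₂) = 14.35 / 2 = 7.173 mol.
V = n × V_m = 7.173 × 22.7 = 163 L.

163 L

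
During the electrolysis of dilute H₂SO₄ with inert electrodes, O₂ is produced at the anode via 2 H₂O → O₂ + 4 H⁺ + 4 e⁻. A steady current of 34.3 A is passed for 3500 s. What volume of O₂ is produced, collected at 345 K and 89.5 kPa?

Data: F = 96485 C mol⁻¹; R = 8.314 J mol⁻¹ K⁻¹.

Q = I·t = 34.30 A × 3500.0 s = 120000 C.
n(e⁻) = Q/F = 120000 / 96485 = 1.244 mol.
4 electrons are transferred per O₂ molecule, so n(O₂) = 1.244 / 4 = 0.3111 mol.
V = nRT/P = (0.3111 × 8.314 × 345) / (89.5 × 10³ Pa) = 0.00997 m³ = 9.97 L.

9.97 L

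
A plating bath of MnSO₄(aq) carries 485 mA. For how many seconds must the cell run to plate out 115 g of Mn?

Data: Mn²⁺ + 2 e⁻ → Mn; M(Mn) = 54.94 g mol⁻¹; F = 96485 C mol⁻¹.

n(Mn) = m/M = 115 / 54.94 = 2.093 mol.
Each Mn atom requires 2 electrons, so n(e⁻) = 2 × 2.093 = 4.186 mol.
Q = n(e⁻)·F = 4.186 × 96485 = 403900 C.
t = Q/I = 403900 / 0.4850 A = 832800 s.

8.33 × 10⁵ s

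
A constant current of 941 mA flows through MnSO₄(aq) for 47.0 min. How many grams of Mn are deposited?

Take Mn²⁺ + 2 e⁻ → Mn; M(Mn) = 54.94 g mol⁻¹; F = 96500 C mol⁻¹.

Q = I·t = 0.9410 A × 2820.0 s = 2654 C.
n(e⁻) = Q/F = 2654 / 96500 = 0.02750 mol.
Mn²⁺ + 2 e⁻ → Mn, so n(Mn) = n(e⁻)/2 = 0.01375 mol.
m = n·M = 0.01375 × 54.94 = 0.755 g.

0.755 g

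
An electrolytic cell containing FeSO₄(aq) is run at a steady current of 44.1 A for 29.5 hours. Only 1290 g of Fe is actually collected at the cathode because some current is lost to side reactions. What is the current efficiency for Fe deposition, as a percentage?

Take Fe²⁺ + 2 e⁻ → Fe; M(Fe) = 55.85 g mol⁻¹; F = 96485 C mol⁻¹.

95.2 %

Q = I·t = 44.10 × 106200 = 4683000 C; n(e⁻) = 4683000/96485 = 48.54 mol.
Theoretical n(Fe) = n(e⁻)/2 = 24.27 mol, i.e. m_theo = 24.27 × 55.85 = 1355 g.
Efficiency = m_actual / m_theo = 1290 / 1355 = 95.2 %.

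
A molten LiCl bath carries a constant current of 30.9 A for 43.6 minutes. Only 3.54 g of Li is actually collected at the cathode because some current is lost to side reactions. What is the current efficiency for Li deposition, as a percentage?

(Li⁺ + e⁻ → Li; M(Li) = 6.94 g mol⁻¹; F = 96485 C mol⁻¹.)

Q = I·t = 30.90 × 2616.0 = 80830 C; n(e⁻) = 80830/96485 = 0.8378 mol.
Theoretical n(Li) = n(e⁻)/1 = 0.8378 mol, i.e. m_theo = 0.8378 × 6.94 = 5.814 g.
Efficiency = m_actual / m_theo = 3.54 / 5.814 = 60.9 %.

60.9 %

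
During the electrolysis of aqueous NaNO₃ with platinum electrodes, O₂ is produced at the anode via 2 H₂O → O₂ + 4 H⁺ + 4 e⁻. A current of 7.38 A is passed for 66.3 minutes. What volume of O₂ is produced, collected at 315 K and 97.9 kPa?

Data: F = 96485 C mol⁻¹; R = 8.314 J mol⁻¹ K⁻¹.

2.03 L

Q = I·t = 7.380 A × 3978.0 s = 29360 C.
n(e⁻) = Q/F = 29360 / 96485 = 0.3043 mol.
4 electrons are transferred per O₂ molecule, so n(O₂) = 0.3043 / 4 = 0.07607 mol.
V = nRT/P = (0.07607 × 8.314 × 315) / (97.9 × 10³ Pa) = 0.00203 m³ = 2.03 L.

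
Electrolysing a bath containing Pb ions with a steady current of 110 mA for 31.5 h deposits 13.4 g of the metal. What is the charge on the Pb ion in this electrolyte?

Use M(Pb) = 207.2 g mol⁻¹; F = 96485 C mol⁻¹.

+2

Q = I·t = 0.1100 A × 113400 s = 12470 C, so n(e⁻) = 12470/96485 = 0.1293 mol.
n(Pb) deposited = 13.4 / 207.2 = 0.06467 mol.
Electrons per atom = n(e⁻)/n(Pb) = 0.1293 / 0.06467 = 2.00 ≈ 2, so the ion is Pb²⁺.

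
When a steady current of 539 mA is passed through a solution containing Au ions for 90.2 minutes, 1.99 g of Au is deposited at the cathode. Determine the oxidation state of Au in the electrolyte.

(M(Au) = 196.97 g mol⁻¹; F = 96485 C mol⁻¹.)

+3

Q = I·t = 0.5390 A × 5412.0 s = 2917 C, so n(e⁻) = 2917/96485 = 0.03023 mol.
n(Au) deposited = 1.99 / 196.97 = 0.01010 mol.
Electrons per atom = n(e⁻)/n(Au) = 0.03023 / 0.01010 = 2.99 ≈ 3, so the ion is Au³⁺.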